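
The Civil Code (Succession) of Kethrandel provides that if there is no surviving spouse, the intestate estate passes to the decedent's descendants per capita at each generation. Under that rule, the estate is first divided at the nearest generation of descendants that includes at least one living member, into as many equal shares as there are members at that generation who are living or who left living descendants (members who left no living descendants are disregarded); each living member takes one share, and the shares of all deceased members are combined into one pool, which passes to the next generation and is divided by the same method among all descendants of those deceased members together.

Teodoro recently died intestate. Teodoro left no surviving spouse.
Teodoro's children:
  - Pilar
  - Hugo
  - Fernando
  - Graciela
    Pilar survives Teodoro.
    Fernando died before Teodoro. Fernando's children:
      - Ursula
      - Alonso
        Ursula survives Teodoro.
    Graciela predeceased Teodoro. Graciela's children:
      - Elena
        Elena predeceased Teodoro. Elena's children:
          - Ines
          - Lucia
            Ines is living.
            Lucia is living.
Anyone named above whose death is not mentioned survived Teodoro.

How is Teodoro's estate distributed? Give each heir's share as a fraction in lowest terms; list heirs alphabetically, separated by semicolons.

Alonso 1/6; Hugo 1/4; Ines 1/12; Lucia 1/12; Pilar 1/4; Ursula 1/6

There is no surviving spouse, so the entire estate passes to Teodoro's descendants per capita at each generation.
At generation 1 (Pilar, Hugo, Fernando, Graciela) there are 4 shares of (1)/4 = 1/4 each.
Living: Pilar and Hugo — each takes 1/4.
Deceased: Fernando and Graciela. Their combined 1/2 is pooled and carried to generation 2.
At generation 2 (Ursula, Alonso, Elena) there are 3 shares of (1/2)/3 = 1/6 each.
Living: Ursula and Alonso — each takes 1/6.
Deceased: Elena. That 1/6 share is carried to generation 3.
At generation 3 (Ines, Lucia) there are 2 shares of (1/6)/2 = 1/12 each.
Living: Ines and Lucia — each takes 1/12.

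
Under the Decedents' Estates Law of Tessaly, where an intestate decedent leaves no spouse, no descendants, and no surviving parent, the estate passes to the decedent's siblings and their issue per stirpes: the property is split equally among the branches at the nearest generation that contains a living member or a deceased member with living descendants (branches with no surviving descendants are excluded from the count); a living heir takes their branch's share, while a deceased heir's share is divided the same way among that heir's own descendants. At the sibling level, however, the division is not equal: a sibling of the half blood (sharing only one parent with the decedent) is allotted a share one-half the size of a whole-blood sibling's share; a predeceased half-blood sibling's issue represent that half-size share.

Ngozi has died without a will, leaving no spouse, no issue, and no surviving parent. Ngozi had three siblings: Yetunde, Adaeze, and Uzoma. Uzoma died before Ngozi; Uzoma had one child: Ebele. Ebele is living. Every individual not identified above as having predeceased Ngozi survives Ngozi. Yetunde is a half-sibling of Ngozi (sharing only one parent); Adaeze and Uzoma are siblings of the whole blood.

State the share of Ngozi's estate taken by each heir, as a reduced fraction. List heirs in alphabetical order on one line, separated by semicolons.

No spouse, descendants, or parent survives, so the estate passes to Ngozi's siblings per stirpes.
Half-blood siblings count for one-half the weight of whole-blood siblings at the initial division.
Dividing 1 in proportion to weights (total weight 5/2): Yetunde (weight 1/2) → 1/5; Adaeze (weight 1) → 2/5; Uzoma (weight 1) → 2/5.
Yetunde is living and takes 1/5.
Adaeze is living and takes 2/5.
Uzoma predeceased; the 2/5 allotted to Uzoma's branch passes to Uzoma's issue by representation.
Ebele is the sole taker at this level and receives the full 2/5.

Adaeze 2/5; Ebele 2/5; Yetunde 1/5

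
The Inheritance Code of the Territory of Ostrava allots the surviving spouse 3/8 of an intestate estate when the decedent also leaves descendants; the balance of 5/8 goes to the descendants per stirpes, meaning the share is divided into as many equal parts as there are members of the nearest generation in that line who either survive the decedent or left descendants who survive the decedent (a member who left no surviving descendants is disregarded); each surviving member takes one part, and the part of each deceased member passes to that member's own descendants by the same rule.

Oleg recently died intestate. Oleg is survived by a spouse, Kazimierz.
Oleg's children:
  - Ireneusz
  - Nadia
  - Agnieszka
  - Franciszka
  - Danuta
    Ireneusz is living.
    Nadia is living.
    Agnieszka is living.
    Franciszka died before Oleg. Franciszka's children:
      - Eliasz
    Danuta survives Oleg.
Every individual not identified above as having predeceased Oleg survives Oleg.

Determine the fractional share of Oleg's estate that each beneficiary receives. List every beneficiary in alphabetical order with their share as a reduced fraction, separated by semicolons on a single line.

Agnieszka 1/8; Danuta 1/8; Eliasz 1/8; Ireneusz 1/8; Kazimierz 3/8; Nadia 1/8

Kazimierz, as surviving spouse, takes 3/8.
The remaining 5/8 passes to Oleg's descendants per stirpes.
The 5/8 is divided into 5 equal shares of 1/8 among Ireneusz, Nadia, Agnieszka, Franciszka, Danuta.
Ireneusz is living and takes 1/8.
Nadia is living and takes 1/8.
Agnieszka is living and takes 1/8.
Franciszka predeceased; the 1/8 allotted to Franciszka's branch passes to Franciszka's issue by representation.
Eliasz is the sole taker at this level and receives the full 1/8.
Danuta is living and takes 1/8.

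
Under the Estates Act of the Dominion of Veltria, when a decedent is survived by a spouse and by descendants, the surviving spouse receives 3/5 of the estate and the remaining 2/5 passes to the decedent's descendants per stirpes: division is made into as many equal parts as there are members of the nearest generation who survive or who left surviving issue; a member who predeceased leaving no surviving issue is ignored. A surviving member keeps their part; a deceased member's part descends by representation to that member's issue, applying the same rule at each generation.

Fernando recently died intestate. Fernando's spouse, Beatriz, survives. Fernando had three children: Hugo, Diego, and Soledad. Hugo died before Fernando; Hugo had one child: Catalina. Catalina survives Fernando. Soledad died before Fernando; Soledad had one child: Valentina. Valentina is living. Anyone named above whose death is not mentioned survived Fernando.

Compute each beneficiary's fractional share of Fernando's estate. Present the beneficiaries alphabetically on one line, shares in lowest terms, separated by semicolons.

Beatriz 3/5; Catalina 2/15; Diego 2/15; Valentina 2/15

Beatriz, as surviving spouse, takes 3/5.
The remaining 2/5 passes to Fernando's descendants per stirpes.
The 2/5 is divided into 3 equal shares of 2/15 among Hugo, Diego, Soledad.
Hugo predeceased; the 2/15 allotted to Hugo's branch passes to Hugo's issue by representation.
Catalina is the sole taker at this level and receives the full 2/15.
Diego is living and takes 2/15.
Soledad predeceased; the 2/15 allotted to Soledad's branch passes to Soledad's issue by representation.
Valentina is the sole taker at this level and receives the full 2/15.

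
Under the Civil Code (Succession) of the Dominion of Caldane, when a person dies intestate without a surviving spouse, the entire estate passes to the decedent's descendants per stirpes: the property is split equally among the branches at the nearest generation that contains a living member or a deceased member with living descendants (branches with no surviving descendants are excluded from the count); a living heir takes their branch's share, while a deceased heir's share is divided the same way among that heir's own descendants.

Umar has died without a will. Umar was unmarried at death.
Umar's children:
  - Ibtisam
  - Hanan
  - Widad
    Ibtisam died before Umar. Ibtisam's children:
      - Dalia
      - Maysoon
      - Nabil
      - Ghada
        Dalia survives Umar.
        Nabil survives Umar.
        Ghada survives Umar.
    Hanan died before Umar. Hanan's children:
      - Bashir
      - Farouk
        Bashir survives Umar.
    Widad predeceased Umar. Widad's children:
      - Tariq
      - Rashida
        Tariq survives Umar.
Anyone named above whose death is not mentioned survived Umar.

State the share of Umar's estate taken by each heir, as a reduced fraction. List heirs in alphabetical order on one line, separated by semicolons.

Bashir 1/6; Dalia 1/12; Farouk 1/6; Ghada 1/12; Maysoon 1/12; Nabil 1/12; Rashida 1/6; Tariq 1/6

There is no surviving spouse, so the entire estate passes to Umar's descendants per stirpes.
The estate is divided into 3 equal shares of 1/3 among Ibtisam, Hanan, Widad.
Ibtisam predeceased; the 1/3 allotted to Ibtisam's branch passes to Ibtisam's issue by representation.
The 1/3 is divided into 4 equal shares of 1/12 among Dalia, Maysoon, Nabil, Ghada.
Dalia is living and takes 1/12.
Maysoon is living and takes 1/12.
Nabil is living and takes 1/12.
Ghada is living and takes 1/12.
Hanan predeceased; the 1/3 allotted to Hanan's branch passes to Hanan's issue by representation.
The 1/3 is divided into 2 equal shares of 1/6 among Bashir, Farouk.
Bashir is living and takes 1/6.
Farouk is living and takes 1/6.
Widad predeceased; the 1/3 allotted to Widad's branch passes to Widad's issue by representation.
The 1/3 is divided into 2 equal shares of 1/6 among Tariq, Rashida.
Tariq is living and takes 1/6.
Rashida is living and takes 1/6.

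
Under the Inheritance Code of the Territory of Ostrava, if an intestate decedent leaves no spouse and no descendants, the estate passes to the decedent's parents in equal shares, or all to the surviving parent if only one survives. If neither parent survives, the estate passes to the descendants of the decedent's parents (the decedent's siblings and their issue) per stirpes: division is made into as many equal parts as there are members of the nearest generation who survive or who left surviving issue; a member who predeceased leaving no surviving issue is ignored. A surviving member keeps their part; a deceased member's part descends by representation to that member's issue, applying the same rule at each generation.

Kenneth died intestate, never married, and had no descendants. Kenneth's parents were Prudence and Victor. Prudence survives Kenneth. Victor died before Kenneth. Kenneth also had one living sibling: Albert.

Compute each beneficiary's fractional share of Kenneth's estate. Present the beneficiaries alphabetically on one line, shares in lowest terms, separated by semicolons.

Prudence 1

Only one parent, Prudence, survives, so Prudence takes the entire estate. The siblings take nothing because a surviving parent has priority.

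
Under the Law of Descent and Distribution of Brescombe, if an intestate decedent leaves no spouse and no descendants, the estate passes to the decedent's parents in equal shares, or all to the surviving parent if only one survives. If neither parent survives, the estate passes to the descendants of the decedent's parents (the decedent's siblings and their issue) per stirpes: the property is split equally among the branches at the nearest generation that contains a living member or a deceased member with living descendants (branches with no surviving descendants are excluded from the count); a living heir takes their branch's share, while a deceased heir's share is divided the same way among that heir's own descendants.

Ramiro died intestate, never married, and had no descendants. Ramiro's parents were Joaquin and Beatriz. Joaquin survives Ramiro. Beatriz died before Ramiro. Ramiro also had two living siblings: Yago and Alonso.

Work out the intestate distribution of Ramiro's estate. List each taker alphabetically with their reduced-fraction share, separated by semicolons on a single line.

Only one parent, Joaquin, survives, so Joaquin takes the entire estate. The siblings take nothing because a surviving parent has priority.

Joaquin 1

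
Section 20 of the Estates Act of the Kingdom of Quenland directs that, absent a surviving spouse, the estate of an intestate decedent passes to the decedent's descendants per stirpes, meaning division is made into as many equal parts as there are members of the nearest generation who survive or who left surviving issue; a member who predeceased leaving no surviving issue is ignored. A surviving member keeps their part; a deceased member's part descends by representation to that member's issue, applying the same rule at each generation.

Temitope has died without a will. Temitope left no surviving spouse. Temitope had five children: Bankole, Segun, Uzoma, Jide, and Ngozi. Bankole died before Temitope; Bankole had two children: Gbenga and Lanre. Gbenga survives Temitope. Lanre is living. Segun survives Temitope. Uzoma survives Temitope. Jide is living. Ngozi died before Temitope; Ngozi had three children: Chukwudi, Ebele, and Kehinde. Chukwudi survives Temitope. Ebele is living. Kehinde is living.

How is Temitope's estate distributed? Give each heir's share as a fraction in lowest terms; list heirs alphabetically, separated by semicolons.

Chukwudi 1/15; Ebele 1/15; Gbenga 1/10; Jide 1/5; Kehinde 1/15; Lanre 1/10; Segun 1/5; Uzoma 1/5

There is no surviving spouse, so the entire estate passes to Temitope's descendants per stirpes.
The estate is divided into 5 equal shares of 1/5 among Bankole, Segun, Uzoma, Jide, Ngozi.
Bankole predeceased; the 1/5 allotted to Bankole's branch passes to Bankole's issue by representation.
The 1/5 is divided into 2 equal shares of 1/10 among Gbenga, Lanre.
Gbenga is living and takes 1/10.
Lanre is living and takes 1/10.
Segun is living and takes 1/5.
Uzoma is living and takes 1/5.
Jide is living and takes 1/5.
Ngozi predeceased; the 1/5 allotted to Ngozi's branch passes to Ngozi's issue by representation.
The 1/5 is divided into 3 equal shares of 1/15 among Chukwudi, Ebele, Kehinde.
Chukwudi is living and takes 1/15.
Ebele is living and takes 1/15.
Kehinde is living and takes 1/15.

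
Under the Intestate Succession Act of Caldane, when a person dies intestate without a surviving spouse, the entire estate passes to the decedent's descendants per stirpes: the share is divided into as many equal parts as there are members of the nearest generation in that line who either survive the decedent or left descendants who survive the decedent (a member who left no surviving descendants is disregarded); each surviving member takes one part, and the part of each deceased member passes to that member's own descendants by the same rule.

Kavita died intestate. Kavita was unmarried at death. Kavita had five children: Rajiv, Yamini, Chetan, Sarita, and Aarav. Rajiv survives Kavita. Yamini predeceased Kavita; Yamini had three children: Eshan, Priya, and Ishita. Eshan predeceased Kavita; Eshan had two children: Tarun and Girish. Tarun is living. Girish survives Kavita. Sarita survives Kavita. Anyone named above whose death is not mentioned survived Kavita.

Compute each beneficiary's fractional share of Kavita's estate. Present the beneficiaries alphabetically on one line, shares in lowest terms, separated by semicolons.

Aarav 1/5; Chetan 1/5; Girish 1/30; Ishita 1/15; Priya 1/15; Rajiv 1/5; Sarita 1/5; Tarun 1/30

There is no surviving spouse, so the entire estate passes to Kavita's descendants per stirpes.
The estate is divided into 5 equal shares of 1/5 among Rajiv, Yamini, Chetan, Sarita, Aarav.
Rajiv is living and takes 1/5.
Yamini predeceased; the 1/5 allotted to Yamini's branch passes to Yamini's issue by representation.
The 1/5 is divided into 3 equal shares of 1/15 among Eshan, Priya, Ishita.
Eshan predeceased; the 1/15 allotted to Eshan's branch passes to Eshan's issue by representation.
The 1/15 is divided into 2 equal shares of 1/30 among Tarun, Girish.
Tarun is living and takes 1/30.
Girish is living and takes 1/30.
Priya is living and takes 1/15.
Ishita is living and takes 1/15.
Chetan is living and takes 1/5.
Sarita is living and takes 1/5.
Aarav is living and takes 1/5.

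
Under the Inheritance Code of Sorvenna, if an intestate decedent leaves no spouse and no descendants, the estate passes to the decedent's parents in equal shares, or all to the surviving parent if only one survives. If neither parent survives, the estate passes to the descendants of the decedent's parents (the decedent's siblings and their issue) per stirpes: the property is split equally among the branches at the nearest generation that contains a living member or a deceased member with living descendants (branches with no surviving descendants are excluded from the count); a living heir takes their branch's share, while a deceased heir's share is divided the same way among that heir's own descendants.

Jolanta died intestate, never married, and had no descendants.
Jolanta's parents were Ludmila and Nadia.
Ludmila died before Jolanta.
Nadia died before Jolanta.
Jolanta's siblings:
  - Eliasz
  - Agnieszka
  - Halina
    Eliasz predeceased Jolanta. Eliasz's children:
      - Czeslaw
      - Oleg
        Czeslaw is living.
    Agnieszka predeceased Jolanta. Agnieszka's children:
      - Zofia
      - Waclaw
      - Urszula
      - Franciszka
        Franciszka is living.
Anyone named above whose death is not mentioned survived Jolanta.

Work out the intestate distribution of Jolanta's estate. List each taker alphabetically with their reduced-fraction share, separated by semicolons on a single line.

Neither parent survives and there are no descendants, so the estate passes to Jolanta's siblings and their issue per stirpes.
The estate is divided into 3 equal shares of 1/3 among Eliasz, Agnieszka, Halina.
Eliasz predeceased; the 1/3 allotted to Eliasz's branch passes to Eliasz's issue by representation.
The 1/3 is divided into 2 equal shares of 1/6 among Czeslaw, Oleg.
Czeslaw is living and takes 1/6.
Oleg is living and takes 1/6.
Agnieszka predeceased; the 1/3 allotted to Agnieszka's branch passes to Agnieszka's issue by representation.
The 1/3 is divided into 4 equal shares of 1/12 among Zofia, Waclaw, Urszula, Franciszka.
Zofia is living and takes 1/12.
Waclaw is living and takes 1/12.
Urszula is living and takes 1/12.
Franciszka is living and takes 1/12.
Halina is living and takes 1/3.

Czeslaw 1/6; Franciszka 1/12; Halina 1/3; Oleg 1/6; Urszula 1/12; Waclaw 1/12; Zofia 1/12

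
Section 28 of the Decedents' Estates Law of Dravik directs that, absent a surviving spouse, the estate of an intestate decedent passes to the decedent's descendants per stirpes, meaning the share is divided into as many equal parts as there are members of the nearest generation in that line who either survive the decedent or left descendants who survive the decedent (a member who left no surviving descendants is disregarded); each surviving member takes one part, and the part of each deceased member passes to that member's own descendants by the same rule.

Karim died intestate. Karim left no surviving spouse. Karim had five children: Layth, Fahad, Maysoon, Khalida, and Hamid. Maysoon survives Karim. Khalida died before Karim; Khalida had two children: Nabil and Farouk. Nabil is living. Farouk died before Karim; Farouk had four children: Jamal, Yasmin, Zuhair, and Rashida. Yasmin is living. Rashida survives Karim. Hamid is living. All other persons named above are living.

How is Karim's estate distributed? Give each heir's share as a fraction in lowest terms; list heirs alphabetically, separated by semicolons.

There is no surviving spouse, so the entire estate passes to Karim's descendants per stirpes.
The estate is divided into 5 equal shares of 1/5 among Layth, Fahad, Maysoon, Khalida, Hamid.
Layth is living and takes 1/5.
Fahad is living and takes 1/5.
Maysoon is living and takes 1/5.
Khalida predeceased; the 1/5 allotted to Khalida's branch passes to Khalida's issue by representation.
The 1/5 is divided into 2 equal shares of 1/10 among Nabil, Farouk.
Nabil is living and takes 1/10.
Farouk predeceased; the 1/10 allotted to Farouk's branch passes to Farouk's issue by representation.
The 1/10 is divided into 4 equal shares of 1/40 among Jamal, Yasmin, Zuhair, Rashida.
Jamal is living and takes 1/40.
Yasmin is living and takes 1/40.
Zuhair is living and takes 1/40.
Rashida is living and takes 1/40.
Hamid is living and takes 1/5.

Fahad 1/5; Hamid 1/5; Jamal 1/40; Layth 1/5; Maysoon 1/5; Nabil 1/10; Rashida 1/40; Yasmin 1/40; Zuhair 1/40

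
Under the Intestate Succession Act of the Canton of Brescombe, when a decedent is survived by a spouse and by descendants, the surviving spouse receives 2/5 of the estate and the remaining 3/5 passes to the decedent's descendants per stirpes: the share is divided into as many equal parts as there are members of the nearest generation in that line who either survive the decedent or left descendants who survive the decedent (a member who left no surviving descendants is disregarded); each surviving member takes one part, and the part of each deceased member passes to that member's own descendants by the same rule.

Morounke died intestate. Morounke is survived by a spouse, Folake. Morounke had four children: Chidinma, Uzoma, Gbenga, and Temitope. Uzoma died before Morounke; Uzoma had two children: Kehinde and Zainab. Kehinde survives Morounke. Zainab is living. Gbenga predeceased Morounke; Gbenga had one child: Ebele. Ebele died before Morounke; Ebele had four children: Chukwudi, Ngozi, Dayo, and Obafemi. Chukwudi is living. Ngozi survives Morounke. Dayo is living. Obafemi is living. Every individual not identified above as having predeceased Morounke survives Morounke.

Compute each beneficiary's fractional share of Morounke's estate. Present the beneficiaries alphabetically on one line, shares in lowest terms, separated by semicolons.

Folake, as surviving spouse, takes 2/5.
The remaining 3/5 passes to Morounke's descendants per stirpes.
The 3/5 is divided into 4 equal shares of 3/20 among Chidinma, Uzoma, Gbenga, Temitope.
Chidinma is living and takes 3/20.
Uzoma predeceased; the 3/20 allotted to Uzoma's branch passes to Uzoma's issue by representation.
The 3/20 is divided into 2 equal shares of 3/40 among Kehinde, Zainab.
Kehinde is living and takes 3/40.
Zainab is living and takes 3/40.
Gbenga predeceased; the 3/20 allotted to Gbenga's branch passes to Gbenga's issue by representation.
Ebele's line is the sole branch at this level, so the full 3/20 passes to Ebele's issue by representation.
The 3/20 is divided into 4 equal shares of 3/80 among Chukwudi, Ngozi, Dayo, Obafemi.
Chukwudi is living and takes 3/80.
Ngozi is living and takes 3/80.
Dayo is living and takes 3/80.
Obafemi is living and takes 3/80.
Temitope is living and takes 3/20.

Chidinma 3/20; Chukwudi 3/80; Dayo 3/80; Folake 2/5; Kehinde 3/40; Ngozi 3/80; Obafemi 3/80; Temitope 3/20; Zainab 3/40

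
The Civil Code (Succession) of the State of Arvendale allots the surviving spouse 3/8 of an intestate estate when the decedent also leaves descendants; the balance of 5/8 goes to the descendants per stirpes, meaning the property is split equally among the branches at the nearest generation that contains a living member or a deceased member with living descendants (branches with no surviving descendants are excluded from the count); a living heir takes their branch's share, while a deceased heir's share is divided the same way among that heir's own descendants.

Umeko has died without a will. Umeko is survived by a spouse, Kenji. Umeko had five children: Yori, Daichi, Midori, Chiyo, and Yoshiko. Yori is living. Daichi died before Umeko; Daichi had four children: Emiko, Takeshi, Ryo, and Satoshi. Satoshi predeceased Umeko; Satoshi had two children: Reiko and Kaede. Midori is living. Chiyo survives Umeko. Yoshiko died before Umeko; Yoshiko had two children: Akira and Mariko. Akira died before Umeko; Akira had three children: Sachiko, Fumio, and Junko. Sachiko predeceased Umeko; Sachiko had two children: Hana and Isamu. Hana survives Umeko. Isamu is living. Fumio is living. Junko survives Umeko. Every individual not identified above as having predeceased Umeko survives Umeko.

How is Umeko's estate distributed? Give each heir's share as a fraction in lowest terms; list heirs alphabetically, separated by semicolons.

Chiyo 1/8; Emiko 1/32; Fumio 1/48; Hana 1/96; Isamu 1/96; Junko 1/48; Kaede 1/64; Kenji 3/8; Mariko 1/16; Midori 1/8; Reiko 1/64; Ryo 1/32; Takeshi 1/32; Yori 1/8

Kenji, as surviving spouse, takes 3/8.
The remaining 5/8 passes to Umeko's descendants per stirpes.
The 5/8 is divided into 5 equal shares of 1/8 among Yori, Daichi, Midori, Chiyo, Yoshiko.
Yori is living and takes 1/8.
Daichi predeceased; the 1/8 allotted to Daichi's branch passes to Daichi's issue by representation.
The 1/8 is divided into 4 equal shares of 1/32 among Emiko, Takeshi, Ryo, Satoshi.
Emiko is living and takes 1/32.
Takeshi is living and takes 1/32.
Ryo is living and takes 1/32.
Satoshi predeceased; the 1/32 allotted to Satoshi's branch passes to Satoshi's issue by representation.
The 1/32 is divided into 2 equal shares of 1/64 among Reiko, Kaede.
Reiko is living and takes 1/64.
Kaede is living and takes 1/64.
Midori is living and takes 1/8.
Chiyo is living and takes 1/8.
Yoshiko predeceased; the 1/8 allotted to Yoshiko's branch passes to Yoshiko's issue by representation.
The 1/8 is divided into 2 equal shares of 1/16 among Akira, Mariko.
Akira predeceased; the 1/16 allotted to Akira's branch passes to Akira's issue by representation.
The 1/16 is divided into 3 equal shares of 1/48 among Sachiko, Fumio, Junko.
Sachiko predeceased; the 1/48 allotted to Sachiko's branch passes to Sachiko's issue by representation.
The 1/48 is divided into 2 equal shares of 1/96 among Hana, Isamu.
Hana is living and takes 1/96.
Isamu is living and takes 1/96.
Fumio is living and takes 1/48.
Junko is living and takes 1/48.
Mariko is living and takes 1/16.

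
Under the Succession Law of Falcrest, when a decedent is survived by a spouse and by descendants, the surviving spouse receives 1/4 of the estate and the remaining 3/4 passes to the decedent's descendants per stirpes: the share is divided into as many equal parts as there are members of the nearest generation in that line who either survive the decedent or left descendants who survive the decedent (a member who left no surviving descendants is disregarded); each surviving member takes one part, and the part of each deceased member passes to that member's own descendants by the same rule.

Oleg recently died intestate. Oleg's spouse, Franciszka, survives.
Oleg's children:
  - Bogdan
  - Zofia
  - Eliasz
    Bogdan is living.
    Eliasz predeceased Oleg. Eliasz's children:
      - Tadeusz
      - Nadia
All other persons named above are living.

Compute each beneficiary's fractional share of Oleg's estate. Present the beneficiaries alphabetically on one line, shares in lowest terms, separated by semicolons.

Franciszka, as surviving spouse, takes 1/4.
The remaining 3/4 passes to Oleg's descendants per stirpes.
The 3/4 is divided into 3 equal shares of 1/4 among Bogdan, Zofia, Eliasz.
Bogdan is living and takes 1/4.
Zofia is living and takes 1/4.
Eliasz predeceased; the 1/4 allotted to Eliasz's branch passes to Eliasz's issue by representation.
The 1/4 is divided into 2 equal shares of 1/8 among Tadeusz, Nadia.
Tadeusz is living and takes 1/8.
Nadia is living and takes 1/8.

Bogdan 1/4; Franciszka 1/4; Nadia 1/8; Tadeusz 1/8; Zofia 1/4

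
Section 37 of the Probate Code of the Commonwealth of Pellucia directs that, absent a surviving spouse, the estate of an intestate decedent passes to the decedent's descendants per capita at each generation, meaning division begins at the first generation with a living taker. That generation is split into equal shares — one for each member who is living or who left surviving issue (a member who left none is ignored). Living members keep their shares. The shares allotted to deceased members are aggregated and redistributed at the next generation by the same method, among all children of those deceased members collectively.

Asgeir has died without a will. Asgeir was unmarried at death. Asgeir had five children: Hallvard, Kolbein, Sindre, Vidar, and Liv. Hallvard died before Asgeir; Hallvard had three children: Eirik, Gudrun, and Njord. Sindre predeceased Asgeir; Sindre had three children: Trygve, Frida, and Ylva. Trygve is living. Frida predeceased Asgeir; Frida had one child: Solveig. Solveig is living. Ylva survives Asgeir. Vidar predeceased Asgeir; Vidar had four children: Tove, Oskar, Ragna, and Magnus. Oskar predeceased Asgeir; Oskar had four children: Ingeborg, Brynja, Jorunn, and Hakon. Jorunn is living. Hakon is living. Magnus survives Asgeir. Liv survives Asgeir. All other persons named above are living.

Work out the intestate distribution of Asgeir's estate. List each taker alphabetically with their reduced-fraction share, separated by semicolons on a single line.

Brynja 3/125; Eirik 3/50; Gudrun 3/50; Hakon 3/125; Ingeborg 3/125; Jorunn 3/125; Kolbein 1/5; Liv 1/5; Magnus 3/50; Njord 3/50; Ragna 3/50; Solveig 3/125; Tove 3/50; Trygve 3/50; Ylva 3/50

There is no surviving spouse, so the entire estate passes to Asgeir's descendants per capita at each generation.
At generation 1 (Hallvard, Kolbein, Sindre, Vidar, Liv) there are 5 shares of (1)/5 = 1/5 each.
Living: Kolbein and Liv — each takes 1/5.
Deceased: Hallvard, Sindre, and Vidar. Their combined 3/5 is pooled and carried to generation 2.
At generation 2 (Eirik, Gudrun, Njord, Trygve, Frida, Ylva, Tove, Oskar, Ragna, Magnus) there are 10 shares of (3/5)/10 = 3/50 each.
Living: Eirik, Gudrun, Njord, Trygve, Ylva, Tove, Ragna, and Magnus — each takes 3/50.
Deceased: Frida and Oskar. Their combined 3/25 is pooled and carried to generation 3.
At generation 3 (Solveig, Ingeborg, Brynja, Jorunn, Hakon) there are 5 shares of (3/25)/5 = 3/125 each.
Living: Solveig, Ingeborg, Brynja, Jorunn, and Hakon — each takes 3/125.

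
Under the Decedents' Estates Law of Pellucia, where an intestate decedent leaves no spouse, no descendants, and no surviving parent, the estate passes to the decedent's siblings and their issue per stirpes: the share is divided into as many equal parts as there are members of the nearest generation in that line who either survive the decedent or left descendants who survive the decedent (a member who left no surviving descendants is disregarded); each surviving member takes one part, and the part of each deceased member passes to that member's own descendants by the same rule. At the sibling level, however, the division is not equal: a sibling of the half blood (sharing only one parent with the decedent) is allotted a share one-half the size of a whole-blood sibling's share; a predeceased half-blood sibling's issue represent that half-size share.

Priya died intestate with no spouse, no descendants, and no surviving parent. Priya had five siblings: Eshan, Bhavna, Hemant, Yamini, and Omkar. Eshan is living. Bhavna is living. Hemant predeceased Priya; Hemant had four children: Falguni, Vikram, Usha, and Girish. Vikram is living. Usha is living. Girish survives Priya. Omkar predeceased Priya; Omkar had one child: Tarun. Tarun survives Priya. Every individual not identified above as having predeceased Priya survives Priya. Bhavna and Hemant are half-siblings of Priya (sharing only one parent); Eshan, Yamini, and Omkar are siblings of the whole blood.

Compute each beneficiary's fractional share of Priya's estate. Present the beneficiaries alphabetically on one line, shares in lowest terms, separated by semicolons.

Bhavna 1/8; Eshan 1/4; Falguni 1/32; Girish 1/32; Tarun 1/4; Usha 1/32; Vikram 1/32; Yamini 1/4

No spouse, descendants, or parent survives, so the estate passes to Priya's siblings per stirpes.
Half-blood siblings count for one-half the weight of whole-blood siblings at the initial division.
Dividing 1 in proportion to weights (total weight 4): Eshan (weight 1) → 1/4; Bhavna (weight 1/2) → 1/8; Hemant (weight 1/2) → 1/8; Yamini (weight 1) → 1/4; Omkar (weight 1) → 1/4.
Eshan is living and takes 1/4.
Bhavna is living and takes 1/8.
Hemant predeceased; the 1/8 allotted to Hemant's branch passes to Hemant's issue by representation.
The 1/8 is divided into 4 equal shares of 1/32 among Falguni, Vikram, Usha, Girish.
Falguni is living and takes 1/32.
Vikram is living and takes 1/32.
Usha is living and takes 1/32.
Girish is living and takes 1/32.
Yamini is living and takes 1/4.
Omkar predeceased; the 1/4 allotted to Omkar's branch passes to Omkar's issue by representation.
Tarun is the sole taker at this level and receives the full 1/4.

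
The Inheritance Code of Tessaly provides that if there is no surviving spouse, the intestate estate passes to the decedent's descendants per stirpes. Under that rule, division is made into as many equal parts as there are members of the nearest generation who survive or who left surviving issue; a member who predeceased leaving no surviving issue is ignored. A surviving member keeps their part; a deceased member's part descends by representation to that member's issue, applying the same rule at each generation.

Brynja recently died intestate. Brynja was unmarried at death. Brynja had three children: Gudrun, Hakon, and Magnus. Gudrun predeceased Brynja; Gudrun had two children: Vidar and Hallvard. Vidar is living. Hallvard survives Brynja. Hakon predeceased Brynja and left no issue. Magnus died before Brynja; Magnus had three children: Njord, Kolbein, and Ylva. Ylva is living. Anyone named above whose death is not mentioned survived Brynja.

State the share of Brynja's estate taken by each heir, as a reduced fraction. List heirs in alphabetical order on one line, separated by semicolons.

There is no surviving spouse, so the entire estate passes to Brynja's descendants per stirpes.
Hakon left no surviving issue, so that branch lapses and is disregarded.
The estate is divided into 2 equal shares of 1/2 among Gudrun, Magnus.
Gudrun predeceased; the 1/2 allotted to Gudrun's branch passes to Gudrun's issue by representation.
The 1/2 is divided into 2 equal shares of 1/4 among Vidar, Hallvard.
Vidar is living and takes 1/4.
Hallvard is living and takes 1/4.
Magnus predeceased; the 1/2 allotted to Magnus's branch passes to Magnus's issue by representation.
The 1/2 is divided into 3 equal shares of 1/6 among Njord, Kolbein, Ylva.
Njord is living and takes 1/6.
Kolbein is living and takes 1/6.
Ylva is living and takes 1/6.

Hallvard 1/4; Kolbein 1/6; Njord 1/6; Vidar 1/4; Ylva 1/6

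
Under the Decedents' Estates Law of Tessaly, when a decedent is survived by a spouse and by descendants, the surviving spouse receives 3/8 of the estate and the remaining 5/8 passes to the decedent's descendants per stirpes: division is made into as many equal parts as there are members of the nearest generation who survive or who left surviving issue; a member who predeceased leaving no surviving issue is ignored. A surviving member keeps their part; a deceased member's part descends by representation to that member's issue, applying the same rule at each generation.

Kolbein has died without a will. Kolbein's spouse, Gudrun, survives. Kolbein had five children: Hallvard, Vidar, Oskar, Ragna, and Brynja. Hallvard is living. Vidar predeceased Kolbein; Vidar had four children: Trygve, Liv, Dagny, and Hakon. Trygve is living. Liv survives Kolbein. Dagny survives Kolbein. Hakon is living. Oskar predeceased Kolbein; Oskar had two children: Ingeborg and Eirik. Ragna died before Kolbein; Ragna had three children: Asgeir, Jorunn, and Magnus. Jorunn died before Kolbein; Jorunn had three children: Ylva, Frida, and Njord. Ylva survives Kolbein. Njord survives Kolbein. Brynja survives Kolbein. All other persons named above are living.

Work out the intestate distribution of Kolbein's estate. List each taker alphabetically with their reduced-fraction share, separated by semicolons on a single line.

Asgeir 1/24; Brynja 1/8; Dagny 1/32; Eirik 1/16; Frida 1/72; Gudrun 3/8; Hakon 1/32; Hallvard 1/8; Ingeborg 1/16; Liv 1/32; Magnus 1/24; Njord 1/72; Trygve 1/32; Ylva 1/72

Gudrun, as surviving spouse, takes 3/8.
The remaining 5/8 passes to Kolbein's descendants per stirpes.
The 5/8 is divided into 5 equal shares of 1/8 among Hallvard, Vidar, Oskar, Ragna, Brynja.
Hallvard is living and takes 1/8.
Vidar predeceased; the 1/8 allotted to Vidar's branch passes to Vidar's issue by representation.
The 1/8 is divided into 4 equal shares of 1/32 among Trygve, Liv, Dagny, Hakon.
Trygve is living and takes 1/32.
Liv is living and takes 1/32.
Dagny is living and takes 1/32.
Hakon is living and takes 1/32.
Oskar predeceased; the 1/8 allotted to Oskar's branch passes to Oskar's issue by representation.
The 1/8 is divided into 2 equal shares of 1/16 among Ingeborg, Eirik.
Ingeborg is living and takes 1/16.
Eirik is living and takes 1/16.
Ragna predeceased; the 1/8 allotted to Ragna's branch passes to Ragna's issue by representation.
The 1/8 is divided into 3 equal shares of 1/24 among Asgeir, Jorunn, Magnus.
Asgeir is living and takes 1/24.
Jorunn predeceased; the 1/24 allotted to Jorunn's branch passes to Jorunn's issue by representation.
The 1/24 is divided into 3 equal shares of 1/72 among Ylva, Frida, Njord.
Ylva is living and takes 1/72.
Frida is living and takes 1/72.
Njord is living and takes 1/72.
Magnus is living and takes 1/24.
Brynja is living and takes 1/8.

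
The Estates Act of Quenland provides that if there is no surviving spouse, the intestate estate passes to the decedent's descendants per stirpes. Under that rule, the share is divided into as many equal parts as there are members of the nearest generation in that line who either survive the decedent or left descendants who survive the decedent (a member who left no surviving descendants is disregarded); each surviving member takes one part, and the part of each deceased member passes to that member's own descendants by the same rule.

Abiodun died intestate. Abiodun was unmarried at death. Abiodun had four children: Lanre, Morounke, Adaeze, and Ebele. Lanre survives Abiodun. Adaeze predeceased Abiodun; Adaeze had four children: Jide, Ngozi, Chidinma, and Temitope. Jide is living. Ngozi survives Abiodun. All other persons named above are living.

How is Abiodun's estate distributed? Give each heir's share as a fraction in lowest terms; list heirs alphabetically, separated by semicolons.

Chidinma 1/16; Ebele 1/4; Jide 1/16; Lanre 1/4; Morounke 1/4; Ngozi 1/16; Temitope 1/16

There is no surviving spouse, so the entire estate passes to Abiodun's descendants per stirpes.
The estate is divided into 4 equal shares of 1/4 among Lanre, Morounke, Adaeze, Ebele.
Lanre is living and takes 1/4.
Morounke is living and takes 1/4.
Adaeze predeceased; the 1/4 allotted to Adaeze's branch passes to Adaeze's issue by representation.
The 1/4 is divided into 4 equal shares of 1/16 among Jide, Ngozi, Chidinma, Temitope.
Jide is living and takes 1/16.
Ngozi is living and takes 1/16.
Chidinma is living and takes 1/16.
Temitope is living and takes 1/16.
Ebele is living and takes 1/4.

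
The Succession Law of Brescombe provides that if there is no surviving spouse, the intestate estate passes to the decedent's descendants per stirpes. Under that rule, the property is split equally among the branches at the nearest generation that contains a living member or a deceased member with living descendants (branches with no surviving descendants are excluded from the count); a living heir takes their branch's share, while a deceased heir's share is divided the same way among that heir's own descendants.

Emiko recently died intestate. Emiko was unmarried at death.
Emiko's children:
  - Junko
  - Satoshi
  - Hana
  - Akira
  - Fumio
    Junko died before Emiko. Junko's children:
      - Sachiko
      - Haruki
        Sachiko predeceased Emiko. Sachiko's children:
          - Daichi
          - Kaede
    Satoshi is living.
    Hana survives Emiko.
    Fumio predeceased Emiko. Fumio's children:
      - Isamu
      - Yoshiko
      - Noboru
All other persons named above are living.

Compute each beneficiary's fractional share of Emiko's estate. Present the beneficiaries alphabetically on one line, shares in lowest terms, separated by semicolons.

Akira 1/5; Daichi 1/20; Hana 1/5; Haruki 1/10; Isamu 1/15; Kaede 1/20; Noboru 1/15; Satoshi 1/5; Yoshiko 1/15

There is no surviving spouse, so the entire estate passes to Emiko's descendants per stirpes.
The estate is divided into 5 equal shares of 1/5 among Junko, Satoshi, Hana, Akira, Fumio.
Junko predeceased; the 1/5 allotted to Junko's branch passes to Junko's issue by representation.
The 1/5 is divided into 2 equal shares of 1/10 among Sachiko, Haruki.
Sachiko predeceased; the 1/10 allotted to Sachiko's branch passes to Sachiko's issue by representation.
The 1/10 is divided into 2 equal shares of 1/20 among Daichi, Kaede.
Daichi is living and takes 1/20.
Kaede is living and takes 1/20.
Haruki is living and takes 1/10.
Satoshi is living and takes 1/5.
Hana is living and takes 1/5.
Akira is living and takes 1/5.
Fumio predeceased; the 1/5 allotted to Fumio's branch passes to Fumio's issue by representation.
The 1/5 is divided into 3 equal shares of 1/15 among Isamu, Yoshiko, Noboru.
Isamu is living and takes 1/15.
Yoshiko is living and takes 1/15.
Noboru is living and takes 1/15.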